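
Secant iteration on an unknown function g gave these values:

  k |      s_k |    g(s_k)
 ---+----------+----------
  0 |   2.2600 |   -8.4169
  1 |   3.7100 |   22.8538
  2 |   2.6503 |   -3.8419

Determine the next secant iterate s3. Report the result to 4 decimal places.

2.8028

s3 = 2.6503 − (-3.8419)·(2.6503 − 3.7100) / (-3.8419 − 22.8538)
   = 2.6503 − (4.071261)/(-26.695700) = 2.802806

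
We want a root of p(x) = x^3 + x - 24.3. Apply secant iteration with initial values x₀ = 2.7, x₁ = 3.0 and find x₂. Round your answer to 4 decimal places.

2.7755

p(2.7) = -1.917000, p(3.0) = 5.700000
x₂ = 3.000000 − 5.700000·(3.000000 − 2.700000) / (5.700000 − (-1.917000)) = 3.000000 − (1.710000)/(7.617000) = 2.775502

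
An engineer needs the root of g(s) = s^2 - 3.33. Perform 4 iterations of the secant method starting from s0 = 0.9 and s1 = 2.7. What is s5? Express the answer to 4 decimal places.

g(0.9) = -2.520000, g(2.7) = 3.960000
s2 = 2.700000 − 3.960000·(2.700000 − 0.900000) / (3.960000 − (-2.520000)) = 2.700000 − (7.128000)/(6.480000) = 1.600000
g(1.600000) = -0.770000
s3 = 1.600000 − (-0.770000)·(1.600000 − 2.700000) / (-0.770000 − 3.960000) = 1.600000 − (0.847000)/(-4.730000) = 1.779070
g(1.779070) = -0.164911
s4 = 1.779070 − (-0.164911)·(1.779070 − 1.600000) / (-0.164911 − (-0.770000)) = 1.779070 − (-0.029531)/(0.605089) = 1.827873
g(1.827873) = 0.011121
s5 = 1.827873 − 0.011121·(1.827873 − 1.779070) / (0.011121 − (-0.164911)) = 1.827873 − (0.000543)/(0.176032) = 1.824790

1.8248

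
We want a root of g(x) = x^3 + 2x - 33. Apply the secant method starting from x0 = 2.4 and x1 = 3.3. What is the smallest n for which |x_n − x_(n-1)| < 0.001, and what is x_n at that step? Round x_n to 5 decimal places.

g(2.4) = -14.3760000, g(3.3) = 9.5370000
x2 = 3.3000000 − 9.5370000·(0.9000000)/(23.9130000) = 2.9410613;  |Δ| = 0.3589387
g(2.9410613) = -1.6781618
x3 = 2.9410613 − (-1.6781618)·(-0.3589387)/(-11.2151618) = 2.9947705;  |Δ| = 0.0537092
g(2.9947705) = -0.1514088
x4 = 2.9947705 − (-0.1514088)·(0.0537092)/(1.5267530) = 3.0000969;  |Δ| = 0.0053264
g(3.0000969) = 0.0028099
x5 = 3.0000969 − 0.0028099·(0.0053264)/(0.1542186) = 2.9999998;  |Δ| = 0.0000970
|x5 − x4| = 0.0000970 < 0.001

n = 5, x_n = 3.00000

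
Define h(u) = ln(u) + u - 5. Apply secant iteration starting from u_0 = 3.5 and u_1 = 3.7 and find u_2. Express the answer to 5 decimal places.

h(3.5) = -0.2472370, h(3.7) = 0.0083328
u_2 = 3.7000000 − 0.0083328·(3.7000000 − 3.5000000) / (0.0083328 − (-0.2472370)) = 3.7000000 − (0.0016666)/(0.2555699) = 3.6934790

3.69348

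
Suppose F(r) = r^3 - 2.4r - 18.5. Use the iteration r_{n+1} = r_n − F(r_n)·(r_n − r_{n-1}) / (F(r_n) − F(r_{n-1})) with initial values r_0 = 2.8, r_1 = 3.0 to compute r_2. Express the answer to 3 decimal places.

F(2.8) = -3.26800, F(3.0) = 1.30000
r_2 = 3.00000 − 1.30000·(3.00000 − 2.80000) / (1.30000 − (-3.26800)) = 3.00000 − (0.26000)/(4.56800) = 2.94308

2.943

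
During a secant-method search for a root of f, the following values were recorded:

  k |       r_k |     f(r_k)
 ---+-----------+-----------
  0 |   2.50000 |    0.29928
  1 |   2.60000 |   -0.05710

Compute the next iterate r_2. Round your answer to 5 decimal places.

r_2 = 2.60000 − (-0.05710)·(2.60000 − 2.50000) / (-0.05710 − 0.29928)
   = 2.60000 − (-0.0057100)/(-0.3563800) = 2.5839778

2.58398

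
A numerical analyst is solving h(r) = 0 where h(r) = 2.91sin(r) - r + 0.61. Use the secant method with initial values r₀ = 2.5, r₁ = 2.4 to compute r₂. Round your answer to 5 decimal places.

2.45419

h(2.5) = -0.1484461, h(2.4) = 0.1755979
r₂ = 2.4000000 − 0.1755979·(2.4000000 − 2.5000000) / (0.1755979 − (-0.1484461)) = 2.4000000 − (-0.0175598)/(0.3240439) = 2.4541895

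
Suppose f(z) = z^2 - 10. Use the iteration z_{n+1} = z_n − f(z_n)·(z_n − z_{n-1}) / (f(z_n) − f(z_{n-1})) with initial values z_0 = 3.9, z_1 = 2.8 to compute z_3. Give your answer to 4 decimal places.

f(3.9) = 5.210000, f(2.8) = -2.160000
z_2 = 2.800000 − (-2.160000)·(2.800000 − 3.900000) / (-2.160000 − 5.210000) = 2.800000 − (2.376000)/(-7.370000) = 3.122388
f(3.122388) = -0.250693
z_3 = 3.122388 − (-0.250693)·(3.122388 − 2.800000) / (-0.250693 − (-2.160000)) = 3.122388 − (-0.080820)/(1.909307) = 3.164718

3.1647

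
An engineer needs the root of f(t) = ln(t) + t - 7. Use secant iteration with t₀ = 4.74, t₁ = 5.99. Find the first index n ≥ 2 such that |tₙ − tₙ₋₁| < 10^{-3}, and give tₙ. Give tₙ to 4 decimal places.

f(4.74) = -0.703963, f(5.99) = 0.780091
t₂ = 5.990000 − 0.780091·(1.250000)/(1.484054) = 5.332939;  |Δ| = 0.657061
f(5.332939) = 0.006841
t₃ = 5.332939 − 0.006841·(-0.657061)/(-0.773250) = 5.327126;  |Δ| = 0.005813
f(5.327126) = -0.000063
t₄ = 5.327126 − (-0.000063)·(-0.005813)/(-0.006904) = 5.327178;  |Δ| = 0.000053
|t₄ − t₃| = 0.000053 < 10^{-3}

n = 4, tₙ = 5.3272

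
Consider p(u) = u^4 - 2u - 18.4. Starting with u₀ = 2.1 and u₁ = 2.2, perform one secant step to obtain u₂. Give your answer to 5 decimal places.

2.18344

p(2.1) = -3.1519000, p(2.2) = 0.6256000
u₂ = 2.2000000 − 0.6256000·(2.2000000 − 2.1000000) / (0.6256000 − (-3.1519000)) = 2.2000000 − (0.0625600)/(3.7775000) = 2.1834388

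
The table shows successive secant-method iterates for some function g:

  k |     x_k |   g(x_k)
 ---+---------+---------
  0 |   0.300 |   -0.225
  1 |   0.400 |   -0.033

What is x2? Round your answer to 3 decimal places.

x2 = 0.400 − (-0.033)·(0.400 − 0.300) / (-0.033 − (-0.225))
   = 0.400 − (-0.00330)/(0.19200) = 0.41719

0.417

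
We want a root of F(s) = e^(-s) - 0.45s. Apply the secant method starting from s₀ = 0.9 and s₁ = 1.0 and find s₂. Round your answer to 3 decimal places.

F(0.9) = 0.00157, F(1.0) = -0.08212
s₂ = 1.00000 − (-0.08212)·(1.00000 − 0.90000) / (-0.08212 − 0.00157) = 1.00000 − (-0.00821)/(-0.08369) = 0.90188

0.902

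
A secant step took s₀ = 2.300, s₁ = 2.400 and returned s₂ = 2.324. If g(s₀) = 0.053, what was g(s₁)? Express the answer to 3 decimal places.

-0.168

The secant line through (2.300, 0.053) and (2.400, g(s₁)) crosses zero at s₂ = 2.324.
So (2.300, 0.053), (2.400, g(s₁)), (2.324, 0) are collinear:
g(s₁) = 0.053 · (2.400 − 2.324) / (2.300 − 2.324) = 0.053 · (0.07600)/(-0.02400) = -0.16783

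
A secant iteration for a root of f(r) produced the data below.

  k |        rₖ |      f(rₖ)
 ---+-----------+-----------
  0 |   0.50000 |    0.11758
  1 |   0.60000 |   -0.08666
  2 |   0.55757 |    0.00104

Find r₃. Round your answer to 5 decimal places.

r₃ = 0.55757 − 0.00104·(0.55757 − 0.60000) / (0.00104 − (-0.08666))
   = 0.55757 − (-0.0000441)/(0.0877000) = 0.5580732

0.55807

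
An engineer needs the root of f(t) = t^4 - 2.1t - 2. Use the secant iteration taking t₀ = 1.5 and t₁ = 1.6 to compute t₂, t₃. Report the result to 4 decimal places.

f(1.5) = -0.087500, f(1.6) = 1.193600
t₂ = 1.600000 − 1.193600·(1.600000 − 1.500000) / (1.193600 − (-0.087500)) = 1.600000 − (0.119360)/(1.281100) = 1.506830
f(1.506830) = -0.009006
t₃ = 1.506830 − (-0.009006)·(1.506830 − 1.600000) / (-0.009006 − 1.193600) = 1.506830 − (0.000839)/(-1.202606) = 1.507528

1.5068, 1.5075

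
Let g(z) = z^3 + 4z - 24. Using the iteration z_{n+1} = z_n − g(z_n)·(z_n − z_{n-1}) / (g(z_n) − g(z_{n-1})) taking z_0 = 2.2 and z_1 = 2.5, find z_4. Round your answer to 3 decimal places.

2.427

g(2.2) = -4.55200, g(2.5) = 1.62500
z_2 = 2.50000 − 1.62500·(2.50000 − 2.20000) / (1.62500 − (-4.55200)) = 2.50000 − (0.48750)/(6.17700) = 2.42108
g(2.42108) = -0.12425
z_3 = 2.42108 − (-0.12425)·(2.42108 − 2.50000) / (-0.12425 − 1.62500) = 2.42108 − (0.00981)/(-1.74925) = 2.42668
g(2.42668) = -0.00302
z_4 = 2.42668 − (-0.00302)·(2.42668 − 2.42108) / (-0.00302 − (-0.12425)) = 2.42668 − (-0.00002)/(0.12123) = 2.42682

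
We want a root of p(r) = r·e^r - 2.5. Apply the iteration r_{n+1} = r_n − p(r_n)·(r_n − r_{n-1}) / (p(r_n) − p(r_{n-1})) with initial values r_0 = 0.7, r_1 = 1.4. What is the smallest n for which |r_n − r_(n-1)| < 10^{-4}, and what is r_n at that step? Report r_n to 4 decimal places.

n = 6, r_n = 0.9586

p(0.7) = -1.090373, p(1.4) = 3.177280
r_2 = 1.400000 − 3.177280·(0.700000)/(4.267653) = 0.878848;  |Δ| = 0.521152
p(0.878848) = -0.383625
r_3 = 0.878848 − (-0.383625)·(-0.521152)/(-3.560905) = 0.934993;  |Δ| = 0.056145
p(0.934993) = -0.118390
r_4 = 0.934993 − (-0.118390)·(0.056145)/(0.265235) = 0.960054;  |Δ| = 0.025061
p(0.960054) = 0.007504
r_5 = 0.960054 − 0.007504·(0.025061)/(0.125894) = 0.958560;  |Δ| = 0.001494
p(0.958560) = -0.000134
r_6 = 0.958560 − (-0.000134)·(-0.001494)/(-0.007638) = 0.958586;  |Δ| = 0.000026
|r_6 − r_5| = 0.000026 < 10^{-4}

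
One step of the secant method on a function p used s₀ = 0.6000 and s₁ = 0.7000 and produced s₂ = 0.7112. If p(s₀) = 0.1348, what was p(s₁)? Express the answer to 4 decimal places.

The secant line through (0.6000, 0.1348) and (0.7000, p(s₁)) crosses zero at s₂ = 0.7112.
So (0.6000, 0.1348), (0.7000, p(s₁)), (0.7112, 0) are collinear:
p(s₁) = 0.1348 · (0.7000 − 0.7112) / (0.6000 − 0.7112) = 0.1348 · (-0.011200)/(-0.111200) = 0.013577

0.0136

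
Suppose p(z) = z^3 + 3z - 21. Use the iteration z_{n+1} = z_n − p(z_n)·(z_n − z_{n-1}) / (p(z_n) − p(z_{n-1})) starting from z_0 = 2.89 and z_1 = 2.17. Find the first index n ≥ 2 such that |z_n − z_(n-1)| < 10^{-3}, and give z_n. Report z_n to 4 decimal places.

n = 5, z_n = 2.3988

p(2.89) = 11.807569, p(2.17) = -4.271687
z_2 = 2.170000 − (-4.271687)·(-0.720000)/(-16.079256) = 2.361278;  |Δ| = 0.191278
p(2.361278) = -0.750536
z_3 = 2.361278 − (-0.750536)·(0.191278)/(3.521151) = 2.402050;  |Δ| = 0.040771
p(2.402050) = 0.065596
z_4 = 2.402050 − 0.065596·(0.040771)/(0.816132) = 2.398773;  |Δ| = 0.003277
p(2.398773) = -0.000880
z_5 = 2.398773 − (-0.000880)·(-0.003277)/(-0.066476) = 2.398816;  |Δ| = 0.000043
|z_5 − z_4| = 0.000043 < 10^{-3}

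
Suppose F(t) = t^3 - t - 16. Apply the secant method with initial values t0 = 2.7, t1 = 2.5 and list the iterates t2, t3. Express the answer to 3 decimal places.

2.649, 2.652

F(2.7) = 0.98300, F(2.5) = -2.87500
t2 = 2.50000 − (-2.87500)·(2.50000 − 2.70000) / (-2.87500 − 0.98300) = 2.50000 − (0.57500)/(-3.85800) = 2.64904
F(2.64904) = -0.05961
t3 = 2.64904 − (-0.05961)·(2.64904 − 2.50000) / (-0.05961 − (-2.87500)) = 2.64904 − (-0.00888)/(2.81539) = 2.65220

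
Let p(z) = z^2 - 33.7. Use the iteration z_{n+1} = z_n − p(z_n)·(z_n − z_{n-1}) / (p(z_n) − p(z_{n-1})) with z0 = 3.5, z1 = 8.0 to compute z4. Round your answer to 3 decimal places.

5.808

p(3.5) = -21.45000, p(8.0) = 30.30000
z2 = 8.00000 − 30.30000·(8.00000 − 3.50000) / (30.30000 − (-21.45000)) = 8.00000 − (136.35000)/(51.75000) = 5.36522
p(5.36522) = -4.91444
z3 = 5.36522 − (-4.91444)·(5.36522 − 8.00000) / (-4.91444 − 30.30000) = 5.36522 − (12.94849)/(-35.21444) = 5.73292
p(5.73292) = -0.83361
z4 = 5.73292 − (-0.83361)·(5.73292 − 5.36522) / (-0.83361 − (-4.91444)) = 5.73292 − (-0.30652)/(4.08083) = 5.80803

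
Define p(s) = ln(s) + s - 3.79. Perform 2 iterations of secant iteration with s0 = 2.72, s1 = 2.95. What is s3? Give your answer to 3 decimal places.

p(2.72) = -0.06937, p(2.95) = 0.24181
s2 = 2.95000 − 0.24181·(2.95000 − 2.72000) / (0.24181 − (-0.06937)) = 2.95000 − (0.05562)/(0.31117) = 2.77127
p(2.77127) = 0.00058
s3 = 2.77127 − 0.00058·(2.77127 − 2.95000) / (0.00058 − 0.24181) = 2.77127 − (-0.00010)/(-0.24123) = 2.77084

2.771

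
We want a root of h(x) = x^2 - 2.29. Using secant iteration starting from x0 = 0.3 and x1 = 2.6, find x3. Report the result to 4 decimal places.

h(0.3) = -2.200000, h(2.6) = 4.470000
x2 = 2.600000 − 4.470000·(2.600000 − 0.300000) / (4.470000 − (-2.200000)) = 2.600000 − (10.281000)/(6.670000) = 1.058621
h(1.058621) = -1.169322
x3 = 1.058621 − (-1.169322)·(1.058621 − 2.600000) / (-1.169322 − 4.470000) = 1.058621 − (1.802369)/(-5.639322) = 1.378228

1.3782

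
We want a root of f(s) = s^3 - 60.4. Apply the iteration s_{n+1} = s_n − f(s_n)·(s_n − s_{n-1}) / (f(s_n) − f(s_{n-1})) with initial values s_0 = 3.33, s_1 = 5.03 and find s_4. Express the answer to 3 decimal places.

f(3.33) = -23.47396, f(5.03) = 66.86353
s_2 = 5.03000 − 66.86353·(5.03000 − 3.33000) / (66.86353 − (-23.47396)) = 5.03000 − (113.66800)/(90.33749) = 3.77174
f(3.77174) = -6.74312
s_3 = 3.77174 − (-6.74312)·(3.77174 − 5.03000) / (-6.74312 − 66.86353) = 3.77174 − (8.48459)/(-73.60664) = 3.88701
f(3.88701) = -1.67176
s_4 = 3.88701 − (-1.67176)·(3.88701 − 3.77174) / (-1.67176 − (-6.74312)) = 3.88701 − (-0.19270)/(5.07135) = 3.92501

3.925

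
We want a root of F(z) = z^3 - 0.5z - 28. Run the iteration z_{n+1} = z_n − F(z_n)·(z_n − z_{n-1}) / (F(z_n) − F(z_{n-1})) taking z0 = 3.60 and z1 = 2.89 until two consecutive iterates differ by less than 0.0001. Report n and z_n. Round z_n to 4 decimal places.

n = 5, z_n = 3.0915

F(3.60) = 16.856000, F(2.89) = -5.307431
z2 = 2.890000 − (-5.307431)·(-0.710000)/(-22.163431) = 3.060022;  |Δ| = 0.170022
F(3.060022) = -0.876771
z3 = 3.060022 − (-0.876771)·(0.170022)/(4.430660) = 3.093667;  |Δ| = 0.033645
F(3.093667) = 0.061971
z4 = 3.093667 − 0.061971·(0.033645)/(0.938742) = 3.091446;  |Δ| = 0.002221
F(3.091446) = -0.000645
z5 = 3.091446 − (-0.000645)·(-0.002221)/(-0.062617) = 3.091469;  |Δ| = 0.000023
|z5 − z4| = 0.000023 < 0.0001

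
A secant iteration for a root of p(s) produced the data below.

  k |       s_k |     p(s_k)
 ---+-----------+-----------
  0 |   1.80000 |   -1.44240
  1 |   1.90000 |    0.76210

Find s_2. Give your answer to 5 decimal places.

1.86543

s_2 = 1.90000 − 0.76210·(1.90000 − 1.80000) / (0.76210 − (-1.44240))
   = 1.90000 − (0.0762100)/(2.2045000) = 1.8654298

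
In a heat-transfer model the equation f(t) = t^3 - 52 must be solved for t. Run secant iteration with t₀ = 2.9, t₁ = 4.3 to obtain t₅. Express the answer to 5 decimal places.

f(2.9) = -27.6110000, f(4.3) = 27.5070000
t₂ = 4.3000000 − 27.5070000·(4.3000000 − 2.9000000) / (27.5070000 − (-27.6110000)) = 4.3000000 − (38.5098000)/(55.1180000) = 3.6013208
f(3.6013208) = -5.2926284
t₃ = 3.6013208 − (-5.2926284)·(3.6013208 − 4.3000000) / (-5.2926284 − 27.5070000) = 3.6013208 − (3.6978493)/(-32.7996284) = 3.7140614
f(3.7140614) = -0.7673013
t₄ = 3.7140614 − (-0.7673013)·(3.7140614 − 3.6013208) / (-0.7673013 − (-5.2926284)) = 3.7140614 − (-0.0865060)/(4.5253271) = 3.7331774
f(3.7331774) = 0.0278486
t₅ = 3.7331774 − 0.0278486·(3.7331774 − 3.7140614) / (0.0278486 − (-0.7673013)) = 3.7331774 − (0.0005324)/(0.7951499) = 3.7325079

3.73251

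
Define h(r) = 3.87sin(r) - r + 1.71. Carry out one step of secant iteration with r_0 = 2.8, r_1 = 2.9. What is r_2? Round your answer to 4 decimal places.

2.8439

h(2.8) = 0.206404, h(2.9) = -0.264105
r_2 = 2.900000 − (-0.264105)·(2.900000 − 2.800000) / (-0.264105 − 0.206404) = 2.900000 − (-0.026411)/(-0.470509) = 2.843868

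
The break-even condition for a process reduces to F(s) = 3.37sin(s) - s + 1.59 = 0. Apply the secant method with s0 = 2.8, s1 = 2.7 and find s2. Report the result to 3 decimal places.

F(2.8) = -0.08109, F(2.7) = 0.33027
s2 = 2.70000 − 0.33027·(2.70000 − 2.80000) / (0.33027 − (-0.08109)) = 2.70000 − (-0.03303)/(0.41136) = 2.78029

2.780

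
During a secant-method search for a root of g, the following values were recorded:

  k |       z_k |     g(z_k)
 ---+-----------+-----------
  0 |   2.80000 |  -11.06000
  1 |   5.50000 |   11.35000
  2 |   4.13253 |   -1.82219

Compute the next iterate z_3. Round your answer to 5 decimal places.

4.32170

z_3 = 4.13253 − (-1.82219)·(4.13253 − 5.50000) / (-1.82219 − 11.35000)
   = 4.13253 − (2.4917902)/(-13.1721900) = 4.3217005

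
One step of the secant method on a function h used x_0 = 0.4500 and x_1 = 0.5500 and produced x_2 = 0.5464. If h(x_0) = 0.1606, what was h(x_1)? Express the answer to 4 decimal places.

The secant line through (0.4500, 0.1606) and (0.5500, h(x_1)) crosses zero at x_2 = 0.5464.
So (0.4500, 0.1606), (0.5500, h(x_1)), (0.5464, 0) are collinear:
h(x_1) = 0.1606 · (0.5500 − 0.5464) / (0.4500 − 0.5464) = 0.1606 · (0.003600)/(-0.096400) = -0.005998

-0.0060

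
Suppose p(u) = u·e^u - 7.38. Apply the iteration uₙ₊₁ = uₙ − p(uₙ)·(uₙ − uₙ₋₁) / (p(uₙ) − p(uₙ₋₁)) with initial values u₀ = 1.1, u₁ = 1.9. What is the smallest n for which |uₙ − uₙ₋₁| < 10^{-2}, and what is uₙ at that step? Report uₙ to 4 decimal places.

p(1.1) = -4.075417, p(1.9) = 5.323199
u₂ = 1.900000 − 5.323199·(0.800000)/(9.398617) = 1.446895;  |Δ| = 0.453105
p(1.446895) = -1.230843
u₃ = 1.446895 − (-1.230843)·(-0.453105)/(-6.554042) = 1.531988;  |Δ| = 0.085093
p(1.531988) = -0.290932
u₄ = 1.531988 − (-0.290932)·(0.085093)/(0.939911) = 1.558327;  |Δ| = 0.026339
p(1.558327) = 0.023399
u₅ = 1.558327 − 0.023399·(0.026339)/(0.314332) = 1.556366;  |Δ| = 0.001961
|u₅ − u₄| = 0.001961 < 10^{-2}

n = 5, uₙ = 1.5564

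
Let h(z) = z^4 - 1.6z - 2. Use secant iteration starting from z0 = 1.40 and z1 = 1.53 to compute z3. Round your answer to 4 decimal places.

h(1.40) = -0.398400, h(1.53) = 1.031813
z2 = 1.530000 − 1.031813·(1.530000 − 1.400000) / (1.031813 − (-0.398400)) = 1.530000 − (0.134136)/(1.430213) = 1.436213
h(1.436213) = -0.043180
z3 = 1.436213 − (-0.043180)·(1.436213 − 1.530000) / (-0.043180 − 1.031813) = 1.436213 − (0.004050)/(-1.074992) = 1.439980

1.4400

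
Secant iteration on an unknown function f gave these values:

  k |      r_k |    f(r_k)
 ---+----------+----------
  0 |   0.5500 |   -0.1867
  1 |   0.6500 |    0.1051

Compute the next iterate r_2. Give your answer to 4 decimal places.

r_2 = 0.6500 − 0.1051·(0.6500 − 0.5500) / (0.1051 − (-0.1867))
   = 0.6500 − (0.010510)/(0.291800) = 0.613982

0.6140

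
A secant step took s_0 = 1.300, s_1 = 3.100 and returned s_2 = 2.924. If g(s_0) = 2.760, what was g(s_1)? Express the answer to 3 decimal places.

-0.299

The secant line through (1.300, 2.760) and (3.100, g(s_1)) crosses zero at s_2 = 2.924.
So (1.300, 2.760), (3.100, g(s_1)), (2.924, 0) are collinear:
g(s_1) = 2.760 · (3.100 − 2.924) / (1.300 − 2.924) = 2.760 · (0.17600)/(-1.62400) = -0.29911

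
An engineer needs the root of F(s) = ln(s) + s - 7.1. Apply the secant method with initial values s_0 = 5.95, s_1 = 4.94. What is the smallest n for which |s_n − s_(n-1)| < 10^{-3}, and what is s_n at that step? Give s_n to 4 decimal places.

n = 4, s_n = 5.4115

F(5.95) = 0.633391, F(4.94) = -0.562635
s_2 = 4.940000 − (-0.562635)·(-1.010000)/(-1.196026) = 5.415124;  |Δ| = 0.475124
F(5.415124) = 0.004320
s_3 = 5.415124 − 0.004320·(0.475124)/(0.566955) = 5.411504;  |Δ| = 0.003620
F(5.411504) = 0.000031
s_4 = 5.411504 − 0.000031·(-0.003620)/(-0.004289) = 5.411478;  |Δ| = 0.000026
|s_4 − s_3| = 0.000026 < 10^{-3}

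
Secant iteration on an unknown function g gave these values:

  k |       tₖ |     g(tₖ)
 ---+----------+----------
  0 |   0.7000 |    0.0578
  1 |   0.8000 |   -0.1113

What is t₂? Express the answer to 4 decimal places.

t₂ = 0.8000 − (-0.1113)·(0.8000 − 0.7000) / (-0.1113 − 0.0578)
   = 0.8000 − (-0.011130)/(-0.169100) = 0.734181

0.7342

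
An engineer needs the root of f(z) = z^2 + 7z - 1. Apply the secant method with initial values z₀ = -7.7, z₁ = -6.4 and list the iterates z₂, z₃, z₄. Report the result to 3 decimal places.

-7.082, -7.147, -7.140

f(-7.7) = 4.39000, f(-6.4) = -4.84000
z₂ = -6.40000 − (-4.84000)·(-6.40000 − (-7.70000)) / (-4.84000 − 4.39000) = -6.40000 − (-6.29200)/(-9.23000) = -7.08169
f(-7.08169) = -0.42150
z₃ = -7.08169 − (-0.42150)·(-7.08169 − (-6.40000)) / (-0.42150 − (-4.84000)) = -7.08169 − (0.28733)/(4.41850) = -7.14672
f(-7.14672) = 0.04856
z₄ = -7.14672 − 0.04856·(-7.14672 − (-7.08169)) / (0.04856 − (-0.42150)) = -7.14672 − (-0.00316)/(0.47005) = -7.14000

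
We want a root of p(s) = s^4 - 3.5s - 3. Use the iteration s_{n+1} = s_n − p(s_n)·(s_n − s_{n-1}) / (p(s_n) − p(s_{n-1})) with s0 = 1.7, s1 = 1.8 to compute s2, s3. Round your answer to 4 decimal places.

1.7333, 1.7355

p(1.7) = -0.597900, p(1.8) = 1.197600
s2 = 1.800000 − 1.197600·(1.800000 − 1.700000) / (1.197600 − (-0.597900)) = 1.800000 − (0.119760)/(1.795500) = 1.733300
p(1.733300) = -0.040559
s3 = 1.733300 − (-0.040559)·(1.733300 − 1.800000) / (-0.040559 − 1.197600) = 1.733300 − (0.002705)/(-1.238159) = 1.735485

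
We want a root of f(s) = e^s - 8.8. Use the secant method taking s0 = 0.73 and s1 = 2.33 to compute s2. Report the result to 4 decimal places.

2.0417

f(0.73) = -6.724919, f(2.33) = 1.477942
s2 = 2.330000 − 1.477942·(2.330000 − 0.730000) / (1.477942 − (-6.724919)) = 2.330000 − (2.364706)/(8.202861) = 2.041722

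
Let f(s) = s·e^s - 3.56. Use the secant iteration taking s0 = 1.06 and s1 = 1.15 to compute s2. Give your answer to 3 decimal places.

1.139

f(1.06) = -0.50045, f(1.15) = 0.07192
s2 = 1.15000 − 0.07192·(1.15000 − 1.06000) / (0.07192 − (-0.50045)) = 1.15000 − (0.00647)/(0.57237) = 1.13869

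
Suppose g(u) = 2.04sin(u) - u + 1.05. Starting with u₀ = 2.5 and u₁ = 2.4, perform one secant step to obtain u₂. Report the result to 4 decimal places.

2.4109

g(2.5) = -0.229117, g(2.4) = 0.027945
u₂ = 2.400000 − 0.027945·(2.400000 − 2.500000) / (0.027945 − (-0.229117)) = 2.400000 − (-0.002794)/(0.257062) = 2.410871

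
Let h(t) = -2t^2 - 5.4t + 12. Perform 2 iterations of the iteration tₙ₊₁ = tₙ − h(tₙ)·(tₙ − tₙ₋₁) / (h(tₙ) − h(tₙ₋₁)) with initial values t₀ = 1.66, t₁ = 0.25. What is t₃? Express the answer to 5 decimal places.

1.46213

h(1.66) = -2.4752000, h(0.25) = 10.5250000
t₂ = 0.2500000 − 10.5250000·(0.2500000 − 1.6600000) / (10.5250000 − (-2.4752000)) = 0.2500000 − (-14.8402500)/(13.0002000) = 1.3915401
h(1.3915401) = 0.6129154
t₃ = 1.3915401 − 0.6129154·(1.3915401 − 0.2500000) / (0.6129154 − 10.5250000) = 1.3915401 − (0.6996676)/(-9.9120846) = 1.4621275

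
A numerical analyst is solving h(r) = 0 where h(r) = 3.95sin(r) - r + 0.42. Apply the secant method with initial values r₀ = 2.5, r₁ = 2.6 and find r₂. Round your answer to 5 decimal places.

h(2.5) = 0.2839650, h(2.6) = -0.1437696
r₂ = 2.6000000 − (-0.1437696)·(2.6000000 − 2.5000000) / (-0.1437696 − 0.2839650) = 2.6000000 − (-0.0143770)/(-0.4277346) = 2.5663881

2.56639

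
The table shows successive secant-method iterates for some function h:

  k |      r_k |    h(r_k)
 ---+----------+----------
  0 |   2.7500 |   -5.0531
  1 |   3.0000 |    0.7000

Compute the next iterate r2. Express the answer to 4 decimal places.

r2 = 3.0000 − 0.7000·(3.0000 − 2.7500) / (0.7000 − (-5.0531))
   = 3.0000 − (0.175000)/(5.753100) = 2.969582

2.9696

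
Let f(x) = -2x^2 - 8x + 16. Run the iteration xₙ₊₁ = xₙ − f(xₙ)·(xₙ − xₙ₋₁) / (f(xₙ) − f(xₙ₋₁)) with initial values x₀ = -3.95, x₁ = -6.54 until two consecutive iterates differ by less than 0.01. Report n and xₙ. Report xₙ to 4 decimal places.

n = 5, xₙ = -5.4641

f(-3.95) = 16.395000, f(-6.54) = -17.223200
x₂ = -6.540000 − (-17.223200)·(-2.590000)/(-33.618200) = -5.213097;  |Δ| = 1.326903
f(-5.213097) = 3.352014
x₃ = -5.213097 − 3.352014·(1.326903)/(20.575214) = -5.429270;  |Δ| = 0.216173
f(-5.429270) = 0.480219
x₄ = -5.429270 − 0.480219·(-0.216173)/(-2.871795) = -5.465418;  |Δ| = 0.036148
f(-5.465418) = -0.018242
x₅ = -5.465418 − (-0.018242)·(-0.036148)/(-0.498461) = -5.464095;  |Δ| = 0.001323
|x₅ − x₄| = 0.001323 < 0.01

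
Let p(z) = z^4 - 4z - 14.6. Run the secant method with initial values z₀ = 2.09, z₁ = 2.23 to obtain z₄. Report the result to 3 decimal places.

2.199

p(2.09) = -3.87970, p(2.23) = 1.20973
z₂ = 2.23000 − 1.20973·(2.23000 − 2.09000) / (1.20973 − (-3.87970)) = 2.23000 − (0.16936)/(5.08944) = 2.19672
p(2.19672) = -0.10057
z₃ = 2.19672 − (-0.10057)·(2.19672 − 2.23000) / (-0.10057 − 1.20973) = 2.19672 − (0.00335)/(-1.31030) = 2.19928
p(2.19928) = -0.00230
z₄ = 2.19928 − (-0.00230)·(2.19928 − 2.19672) / (-0.00230 − (-0.10057)) = 2.19928 − (-0.00001)/(0.09827) = 2.19934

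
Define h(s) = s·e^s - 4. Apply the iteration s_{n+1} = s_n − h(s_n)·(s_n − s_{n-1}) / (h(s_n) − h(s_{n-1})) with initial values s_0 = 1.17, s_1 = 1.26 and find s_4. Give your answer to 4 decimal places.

h(1.17) = -0.230269, h(1.26) = 0.442031
s_2 = 1.260000 − 0.442031·(1.260000 − 1.170000) / (0.442031 − (-0.230269)) = 1.260000 − (0.039783)/(0.672300) = 1.200826
h(1.200826) = -0.009824
s_3 = 1.200826 − (-0.009824)·(1.200826 − 1.260000) / (-0.009824 − 0.442031) = 1.200826 − (0.000581)/(-0.451855) = 1.202112
h(1.202112) = -0.000407
s_4 = 1.202112 − (-0.000407)·(1.202112 − 1.200826) / (-0.000407 − (-0.009824)) = 1.202112 − (-0.000001)/(0.009417) = 1.202168

1.2022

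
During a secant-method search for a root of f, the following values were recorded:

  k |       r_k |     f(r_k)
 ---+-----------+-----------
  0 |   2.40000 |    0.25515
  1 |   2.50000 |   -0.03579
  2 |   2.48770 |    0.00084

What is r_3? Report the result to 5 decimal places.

r_3 = 2.48770 − 0.00084·(2.48770 − 2.50000) / (0.00084 − (-0.03579))
   = 2.48770 − (-0.0000103)/(0.0366300) = 2.4879821

2.48798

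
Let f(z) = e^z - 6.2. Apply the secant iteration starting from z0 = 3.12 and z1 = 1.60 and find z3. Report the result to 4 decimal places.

1.8385

f(3.12) = 16.446380, f(1.60) = -1.246968
z2 = 1.600000 − (-1.246968)·(1.600000 − 3.120000) / (-1.246968 − 16.446380) = 1.600000 − (1.895391)/(-17.693347) = 1.707124
f(1.707124) = -0.686914
z3 = 1.707124 − (-0.686914)·(1.707124 − 1.600000) / (-0.686914 − (-1.246968)) = 1.707124 − (-0.073585)/(0.560053) = 1.838514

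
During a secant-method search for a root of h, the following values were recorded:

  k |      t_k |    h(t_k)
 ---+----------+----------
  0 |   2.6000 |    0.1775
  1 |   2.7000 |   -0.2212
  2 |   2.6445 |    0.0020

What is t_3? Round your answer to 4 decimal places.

t_3 = 2.6445 − 0.0020·(2.6445 − 2.7000) / (0.0020 − (-0.2212))
   = 2.6445 − (-0.000111)/(0.223200) = 2.644997

2.6450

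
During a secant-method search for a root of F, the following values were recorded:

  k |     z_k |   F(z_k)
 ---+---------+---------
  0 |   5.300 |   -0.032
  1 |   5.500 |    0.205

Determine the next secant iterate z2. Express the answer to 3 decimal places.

z2 = 5.500 − 0.205·(5.500 − 5.300) / (0.205 − (-0.032))
   = 5.500 − (0.04100)/(0.23700) = 5.32700

5.327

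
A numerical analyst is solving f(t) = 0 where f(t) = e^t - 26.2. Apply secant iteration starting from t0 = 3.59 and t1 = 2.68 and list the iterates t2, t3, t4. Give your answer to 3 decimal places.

f(3.59) = 10.03408, f(2.68) = -11.61491
t2 = 2.68000 − (-11.61491)·(2.68000 − 3.59000) / (-11.61491 − 10.03408) = 2.68000 − (10.56957)/(-21.64898) = 3.16822
f(3.16822) = -2.43475
t3 = 3.16822 − (-2.43475)·(3.16822 − 2.68000) / (-2.43475 − (-11.61491)) = 3.16822 − (-1.18870)/(9.18016) = 3.29771
f(3.29771) = 0.85064
t4 = 3.29771 − 0.85064·(3.29771 − 3.16822) / (0.85064 − (-2.43475)) = 3.29771 − (0.11015)/(3.28539) = 3.26418

3.168, 3.298, 3.264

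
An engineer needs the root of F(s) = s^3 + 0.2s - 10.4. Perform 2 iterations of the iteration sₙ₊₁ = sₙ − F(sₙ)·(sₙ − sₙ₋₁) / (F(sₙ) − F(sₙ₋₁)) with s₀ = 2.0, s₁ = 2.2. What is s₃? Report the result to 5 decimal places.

2.15217

F(2.0) = -2.0000000, F(2.2) = 0.6880000
s₂ = 2.2000000 − 0.6880000·(2.2000000 − 2.0000000) / (0.6880000 − (-2.0000000)) = 2.2000000 − (0.1376000)/(2.6880000) = 2.1488095
F(2.1488095) = -0.0483629
s₃ = 2.1488095 − (-0.0483629)·(2.1488095 − 2.2000000) / (-0.0483629 − 0.6880000) = 2.1488095 − (0.0024757)/(-0.7363629) = 2.1521716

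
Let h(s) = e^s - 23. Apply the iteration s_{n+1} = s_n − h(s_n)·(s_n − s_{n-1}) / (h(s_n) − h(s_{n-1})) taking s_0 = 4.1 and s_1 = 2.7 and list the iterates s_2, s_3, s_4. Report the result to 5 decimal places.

h(4.1) = 37.3402876, h(2.7) = -8.1202683
s_2 = 2.7000000 − (-8.1202683)·(2.7000000 − 4.1000000) / (-8.1202683 − 37.3402876) = 2.7000000 − (11.3683756)/(-45.4605559) = 2.9500712
h(2.9500712) = -3.8926860
s_3 = 2.9500712 − (-3.8926860)·(2.9500712 − 2.7000000) / (-3.8926860 − (-8.1202683)) = 2.9500712 − (-0.9734486)/(4.2275823) = 3.1803325
h(3.1803325) = 1.0547505
s_4 = 3.1803325 − 1.0547505·(3.1803325 − 2.9500712) / (1.0547505 − (-3.8926860)) = 3.1803325 − (0.2428682)/(4.9474365) = 3.1312428

2.95007, 3.18033, 3.13124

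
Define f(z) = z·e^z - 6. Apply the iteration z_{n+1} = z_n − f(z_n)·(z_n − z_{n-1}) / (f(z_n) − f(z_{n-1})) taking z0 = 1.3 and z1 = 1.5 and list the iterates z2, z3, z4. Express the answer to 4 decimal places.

1.4260, 1.4321, 1.4324

f(1.3) = -1.229914, f(1.5) = 0.722534
z2 = 1.500000 − 0.722534·(1.500000 − 1.300000) / (0.722534 − (-1.229914)) = 1.500000 − (0.144507)/(1.952448) = 1.425987
f(1.425987) = -0.065095
z3 = 1.425987 − (-0.065095)·(1.425987 − 1.500000) / (-0.065095 − 0.722534) = 1.425987 − (0.004818)/(-0.787629) = 1.432104
f(1.432104) = -0.003066
z4 = 1.432104 − (-0.003066)·(1.432104 − 1.425987) / (-0.003066 − (-0.065095)) = 1.432104 − (-0.000019)/(0.062029) = 1.432406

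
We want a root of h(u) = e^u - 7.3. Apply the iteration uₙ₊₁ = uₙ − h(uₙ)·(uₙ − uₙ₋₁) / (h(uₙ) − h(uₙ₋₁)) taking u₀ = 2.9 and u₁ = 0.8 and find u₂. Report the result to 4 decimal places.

1.4682

h(2.9) = 10.874145, h(0.8) = -5.074459
u₂ = 0.800000 − (-5.074459)·(0.800000 − 2.900000) / (-5.074459 − 10.874145) = 0.800000 − (10.656364)/(-15.948604) = 1.468169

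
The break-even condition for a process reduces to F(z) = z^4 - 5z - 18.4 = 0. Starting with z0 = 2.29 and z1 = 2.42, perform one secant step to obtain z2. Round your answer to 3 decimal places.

F(2.29) = -2.34942, F(2.42) = 3.79742
z2 = 2.42000 − 3.79742·(2.42000 − 2.29000) / (3.79742 − (-2.34942)) = 2.42000 − (0.49366)/(6.14684) = 2.33969

2.340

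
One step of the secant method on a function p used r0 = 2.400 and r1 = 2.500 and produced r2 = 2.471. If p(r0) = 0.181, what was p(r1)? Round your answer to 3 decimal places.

The secant line through (2.400, 0.181) and (2.500, p(r1)) crosses zero at r2 = 2.471.
So (2.400, 0.181), (2.500, p(r1)), (2.471, 0) are collinear:
p(r1) = 0.181 · (2.500 − 2.471) / (2.400 − 2.471) = 0.181 · (0.02900)/(-0.07100) = -0.07393

-0.074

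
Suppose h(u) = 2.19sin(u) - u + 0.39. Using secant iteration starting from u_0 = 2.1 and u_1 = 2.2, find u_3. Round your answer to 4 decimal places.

2.1827

h(2.1) = 0.180429, h(2.2) = -0.039393
u_2 = 2.200000 − (-0.039393)·(2.200000 − 2.100000) / (-0.039393 − 0.180429) = 2.200000 − (-0.003939)/(-0.219821) = 2.182080
h(2.182080) = 0.001338
u_3 = 2.182080 − 0.001338·(2.182080 − 2.200000) / (0.001338 − (-0.039393)) = 2.182080 − (-0.000024)/(0.040731) = 2.182668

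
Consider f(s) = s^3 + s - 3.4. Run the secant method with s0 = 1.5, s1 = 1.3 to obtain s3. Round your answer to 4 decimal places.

f(1.5) = 1.475000, f(1.3) = 0.097000
s2 = 1.300000 − 0.097000·(1.300000 − 1.500000) / (0.097000 − 1.475000) = 1.300000 − (-0.019400)/(-1.378000) = 1.285922
f(1.285922) = 0.012314
s3 = 1.285922 − 0.012314·(1.285922 − 1.300000) / (0.012314 − 0.097000) = 1.285922 − (-0.000173)/(-0.084686) = 1.283874

1.2839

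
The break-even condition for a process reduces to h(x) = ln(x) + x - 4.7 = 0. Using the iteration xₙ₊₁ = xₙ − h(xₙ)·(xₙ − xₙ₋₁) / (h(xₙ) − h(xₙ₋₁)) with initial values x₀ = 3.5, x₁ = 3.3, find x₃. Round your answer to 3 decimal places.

3.459

h(3.5) = 0.05276, h(3.3) = -0.20608
x₂ = 3.30000 − (-0.20608)·(3.30000 − 3.50000) / (-0.20608 − 0.05276) = 3.30000 − (0.04122)/(-0.25884) = 3.45923
h(3.45923) = 0.00028
x₃ = 3.45923 − 0.00028·(3.45923 − 3.30000) / (0.00028 − (-0.20608)) = 3.45923 − (0.00004)/(0.20636) = 3.45902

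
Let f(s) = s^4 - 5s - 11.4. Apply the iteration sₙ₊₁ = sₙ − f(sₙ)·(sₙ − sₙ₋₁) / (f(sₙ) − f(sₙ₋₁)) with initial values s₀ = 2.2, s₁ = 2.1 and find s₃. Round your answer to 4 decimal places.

2.1722

f(2.2) = 1.025600, f(2.1) = -2.451900
s₂ = 2.100000 − (-2.451900)·(2.100000 − 2.200000) / (-2.451900 − 1.025600) = 2.100000 − (0.245190)/(-3.477500) = 2.170508
f(2.170508) = -0.058046
s₃ = 2.170508 − (-0.058046)·(2.170508 − 2.100000) / (-0.058046 − (-2.451900)) = 2.170508 − (-0.004093)/(2.393854) = 2.172217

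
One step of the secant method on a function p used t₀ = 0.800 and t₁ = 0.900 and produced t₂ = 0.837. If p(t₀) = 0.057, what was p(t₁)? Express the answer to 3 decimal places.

-0.097

The secant line through (0.800, 0.057) and (0.900, p(t₁)) crosses zero at t₂ = 0.837.
So (0.800, 0.057), (0.900, p(t₁)), (0.837, 0) are collinear:
p(t₁) = 0.057 · (0.900 − 0.837) / (0.800 − 0.837) = 0.057 · (0.06300)/(-0.03700) = -0.09705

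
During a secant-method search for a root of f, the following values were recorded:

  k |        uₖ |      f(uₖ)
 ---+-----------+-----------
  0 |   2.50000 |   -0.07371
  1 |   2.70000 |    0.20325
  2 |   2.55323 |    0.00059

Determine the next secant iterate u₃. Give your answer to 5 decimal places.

2.55280

u₃ = 2.55323 − 0.00059·(2.55323 − 2.70000) / (0.00059 − 0.20325)
   = 2.55323 − (-0.0000866)/(-0.2026600) = 2.5528027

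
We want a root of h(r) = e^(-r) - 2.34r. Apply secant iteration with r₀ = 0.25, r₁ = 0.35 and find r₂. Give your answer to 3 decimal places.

0.313

h(0.25) = 0.19380, h(0.35) = -0.11431
r₂ = 0.35000 − (-0.11431)·(0.35000 − 0.25000) / (-0.11431 − 0.19380) = 0.35000 − (-0.01143)/(-0.30811) = 0.31290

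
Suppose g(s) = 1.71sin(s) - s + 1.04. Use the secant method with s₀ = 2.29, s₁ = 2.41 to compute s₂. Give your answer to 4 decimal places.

g(2.29) = 0.036485, g(2.41) = -0.227625
s₂ = 2.410000 − (-0.227625)·(2.410000 − 2.290000) / (-0.227625 − 0.036485) = 2.410000 − (-0.027315)/(-0.264110) = 2.306577

2.3066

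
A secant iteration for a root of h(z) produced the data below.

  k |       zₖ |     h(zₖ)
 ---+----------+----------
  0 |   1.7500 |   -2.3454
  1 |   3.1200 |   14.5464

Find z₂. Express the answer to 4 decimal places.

z₂ = 3.1200 − 14.5464·(3.1200 − 1.7500) / (14.5464 − (-2.3454))
   = 3.1200 − (19.928568)/(16.891800) = 1.940222

1.9402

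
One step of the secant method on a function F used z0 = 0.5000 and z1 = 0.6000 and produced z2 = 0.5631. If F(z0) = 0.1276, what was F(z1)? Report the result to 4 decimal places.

-0.0746

The secant line through (0.5000, 0.1276) and (0.6000, F(z1)) crosses zero at z2 = 0.5631.
So (0.5000, 0.1276), (0.6000, F(z1)), (0.5631, 0) are collinear:
F(z1) = 0.1276 · (0.6000 − 0.5631) / (0.5000 − 0.5631) = 0.1276 · (0.036900)/(-0.063100) = -0.074619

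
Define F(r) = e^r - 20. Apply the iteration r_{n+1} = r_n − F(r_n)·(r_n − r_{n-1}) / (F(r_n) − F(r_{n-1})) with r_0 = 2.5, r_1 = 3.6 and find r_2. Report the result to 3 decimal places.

2.852

F(2.5) = -7.81751, F(3.6) = 16.59823
r_2 = 3.60000 − 16.59823·(3.60000 − 2.50000) / (16.59823 − (-7.81751)) = 3.60000 − (18.25806)/(24.41574) = 2.85220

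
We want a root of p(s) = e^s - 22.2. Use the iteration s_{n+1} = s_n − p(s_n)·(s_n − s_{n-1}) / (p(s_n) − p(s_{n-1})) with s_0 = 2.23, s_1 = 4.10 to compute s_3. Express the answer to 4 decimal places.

p(2.23) = -12.900134, p(4.10) = 38.140288
s_2 = 4.100000 − 38.140288·(4.100000 − 2.230000) / (38.140288 − (-12.900134)) = 4.100000 − (71.322338)/(51.040422) = 2.702630
p(2.702630) = -7.281078
s_3 = 2.702630 − (-7.281078)·(2.702630 − 4.100000) / (-7.281078 − 38.140288) = 2.702630 − (10.174358)/(-45.421366) = 2.926630

2.9266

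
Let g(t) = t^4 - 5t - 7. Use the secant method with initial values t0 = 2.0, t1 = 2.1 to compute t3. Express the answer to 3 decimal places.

g(2.0) = -1.00000, g(2.1) = 1.94810
t2 = 2.10000 − 1.94810·(2.10000 − 2.00000) / (1.94810 − (-1.00000)) = 2.10000 − (0.19481)/(2.94810) = 2.03392
g(2.03392) = -0.05623
t3 = 2.03392 − (-0.05623)·(2.03392 − 2.10000) / (-0.05623 − 1.94810) = 2.03392 − (0.00372)/(-2.00433) = 2.03577

2.036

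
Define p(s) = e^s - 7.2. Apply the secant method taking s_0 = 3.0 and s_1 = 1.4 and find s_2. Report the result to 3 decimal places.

p(3.0) = 12.88554, p(1.4) = -3.14480
s_2 = 1.40000 − (-3.14480)·(1.40000 − 3.00000) / (-3.14480 − 12.88554) = 1.40000 − (5.03168)/(-16.03034) = 1.71388

1.714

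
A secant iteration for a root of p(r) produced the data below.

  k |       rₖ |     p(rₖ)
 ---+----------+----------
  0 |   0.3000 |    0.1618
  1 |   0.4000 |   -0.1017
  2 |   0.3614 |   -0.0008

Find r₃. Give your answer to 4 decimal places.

0.3611

r₃ = 0.3614 − (-0.0008)·(0.3614 − 0.4000) / (-0.0008 − (-0.1017))
   = 0.3614 − (0.000031)/(0.100900) = 0.361094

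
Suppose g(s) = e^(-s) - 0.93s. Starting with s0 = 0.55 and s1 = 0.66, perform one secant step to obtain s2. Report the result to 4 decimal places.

0.5943

g(0.55) = 0.065450, g(0.66) = -0.096949
s2 = 0.660000 − (-0.096949)·(0.660000 − 0.550000) / (-0.096949 − 0.065450) = 0.660000 − (-0.010664)/(-0.162398) = 0.594332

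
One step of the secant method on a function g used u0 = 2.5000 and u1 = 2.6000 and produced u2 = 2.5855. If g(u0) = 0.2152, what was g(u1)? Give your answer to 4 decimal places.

The secant line through (2.5000, 0.2152) and (2.6000, g(u1)) crosses zero at u2 = 2.5855.
So (2.5000, 0.2152), (2.6000, g(u1)), (2.5855, 0) are collinear:
g(u1) = 0.2152 · (2.6000 − 2.5855) / (2.5000 − 2.5855) = 0.2152 · (0.014500)/(-0.085500) = -0.036496

-0.0365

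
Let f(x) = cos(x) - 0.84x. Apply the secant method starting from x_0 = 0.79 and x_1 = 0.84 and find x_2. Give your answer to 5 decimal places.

f(0.79) = 0.0402453, f(0.84) = -0.0381372
x_2 = 0.8400000 − (-0.0381372)·(0.8400000 − 0.7900000) / (-0.0381372 − 0.0402453) = 0.8400000 − (-0.0019069)/(-0.0783825) = 0.8156724

0.81567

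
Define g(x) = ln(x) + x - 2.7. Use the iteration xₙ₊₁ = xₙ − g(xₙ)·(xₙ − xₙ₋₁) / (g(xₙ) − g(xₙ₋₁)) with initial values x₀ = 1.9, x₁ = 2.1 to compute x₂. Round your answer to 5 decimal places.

2.00540

g(1.9) = -0.1581461, g(2.1) = 0.1419373
x₂ = 2.1000000 − 0.1419373·(2.1000000 − 1.9000000) / (0.1419373 − (-0.1581461)) = 2.1000000 − (0.0283875)/(0.3000835) = 2.0054014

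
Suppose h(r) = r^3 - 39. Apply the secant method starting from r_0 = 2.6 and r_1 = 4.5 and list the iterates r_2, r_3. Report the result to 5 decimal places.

h(2.6) = -21.4240000, h(4.5) = 52.1250000
r_2 = 4.5000000 − 52.1250000·(4.5000000 − 2.6000000) / (52.1250000 − (-21.4240000)) = 4.5000000 − (99.0375000)/(73.5490000) = 3.1534487
h(3.1534487) = -7.6413528
r_3 = 3.1534487 − (-7.6413528)·(3.1534487 − 4.5000000) / (-7.6413528 − 52.1250000) = 3.1534487 − (10.2894733)/(-59.7663528) = 3.3256104

3.15345, 3.32561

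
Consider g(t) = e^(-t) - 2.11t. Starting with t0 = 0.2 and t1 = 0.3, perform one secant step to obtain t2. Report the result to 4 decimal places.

0.3373

g(0.2) = 0.396731, g(0.3) = 0.107818
t2 = 0.300000 − 0.107818·(0.300000 − 0.200000) / (0.107818 − 0.396731) = 0.300000 − (0.010782)/(-0.288913) = 0.337319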